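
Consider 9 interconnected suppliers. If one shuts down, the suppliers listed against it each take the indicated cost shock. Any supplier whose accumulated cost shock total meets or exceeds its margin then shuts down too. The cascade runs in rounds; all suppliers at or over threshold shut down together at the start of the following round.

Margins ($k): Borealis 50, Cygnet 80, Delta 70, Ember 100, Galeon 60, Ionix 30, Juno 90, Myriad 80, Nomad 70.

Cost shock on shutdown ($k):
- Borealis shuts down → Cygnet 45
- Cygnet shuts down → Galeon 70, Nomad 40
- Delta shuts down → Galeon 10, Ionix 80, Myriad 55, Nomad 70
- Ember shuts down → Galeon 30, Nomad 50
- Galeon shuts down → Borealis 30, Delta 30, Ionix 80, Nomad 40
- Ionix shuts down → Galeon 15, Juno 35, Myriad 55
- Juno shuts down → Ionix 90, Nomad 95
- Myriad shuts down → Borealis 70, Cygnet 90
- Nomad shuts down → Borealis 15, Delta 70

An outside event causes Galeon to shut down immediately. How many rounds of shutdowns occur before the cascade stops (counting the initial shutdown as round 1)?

2

Round 1 — Galeon shuts down (initial).
  Borealis: +30 → 30 < 50
  Delta: +30 → 30 < 70
  Ionix: +80 → 80 ≥ 30
  Nomad: +40 → 40 < 70
Round 2 — Ionix shuts down.
  Juno: +35 → 35 < 90
  Myriad: +55 → 55 < 80
No further shutdowns.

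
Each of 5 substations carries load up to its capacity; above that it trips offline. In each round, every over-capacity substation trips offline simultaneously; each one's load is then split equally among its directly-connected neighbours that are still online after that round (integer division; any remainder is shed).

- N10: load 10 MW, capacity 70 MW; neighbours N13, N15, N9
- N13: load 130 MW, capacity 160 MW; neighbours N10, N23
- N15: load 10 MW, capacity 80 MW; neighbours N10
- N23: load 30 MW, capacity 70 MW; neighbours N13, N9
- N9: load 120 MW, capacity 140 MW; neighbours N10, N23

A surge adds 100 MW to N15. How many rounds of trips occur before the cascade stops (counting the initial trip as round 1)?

Round 1 — N15 at 110 > 80. N15 trips offline.
  N15 sheds 110 MW to N10: 110 each.
    N10: 10+110 = 120 > 70
Round 2 — N10 trips offline.
  N10 sheds 120 MW to N13, N9: 60 each.
    N13: 130+60 = 190 > 160
    N9: 120+60 = 180 > 140
Round 3 — N13, N9 trip offline.
  N13 sheds 190 MW to N23: 190 each.
    N23: 30+190 = 220 > 70
  N9 sheds 180 MW to N23: 180 each.
    N23: 220+180 = 400 > 70
Round 4 — N23 trips offline.
  N23 sheds 400 MW: no online neighbours, lost.
No further trips.

4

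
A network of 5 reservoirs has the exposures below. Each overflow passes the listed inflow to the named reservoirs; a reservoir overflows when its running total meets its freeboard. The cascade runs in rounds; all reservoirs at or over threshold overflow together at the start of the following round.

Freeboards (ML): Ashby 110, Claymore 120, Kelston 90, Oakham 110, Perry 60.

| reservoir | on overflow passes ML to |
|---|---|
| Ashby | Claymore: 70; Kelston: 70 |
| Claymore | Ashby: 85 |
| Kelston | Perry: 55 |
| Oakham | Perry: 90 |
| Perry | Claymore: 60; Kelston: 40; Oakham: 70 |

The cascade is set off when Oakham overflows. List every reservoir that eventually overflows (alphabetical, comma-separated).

Oakham, Perry

Round 1 — Oakham overflows (initial).
  Perry: +90 → 90 ≥ 60
Round 2 — Perry overflows.
  Claymore: +60 → 60 < 120
  Kelston: +40 → 40 < 90
No further overflows.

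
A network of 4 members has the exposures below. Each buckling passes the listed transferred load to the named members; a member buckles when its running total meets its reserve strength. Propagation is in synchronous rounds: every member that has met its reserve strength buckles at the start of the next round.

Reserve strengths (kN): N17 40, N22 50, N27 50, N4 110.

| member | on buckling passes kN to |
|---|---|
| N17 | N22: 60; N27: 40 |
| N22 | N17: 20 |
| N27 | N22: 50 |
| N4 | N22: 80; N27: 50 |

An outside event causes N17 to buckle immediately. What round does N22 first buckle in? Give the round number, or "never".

Round 1 — N17 buckles (initial).
  N22: +60 → 60 ≥ 50
  N27: +40 → 40 < 50
Round 2 — N22 buckles.
No further bucklings.

2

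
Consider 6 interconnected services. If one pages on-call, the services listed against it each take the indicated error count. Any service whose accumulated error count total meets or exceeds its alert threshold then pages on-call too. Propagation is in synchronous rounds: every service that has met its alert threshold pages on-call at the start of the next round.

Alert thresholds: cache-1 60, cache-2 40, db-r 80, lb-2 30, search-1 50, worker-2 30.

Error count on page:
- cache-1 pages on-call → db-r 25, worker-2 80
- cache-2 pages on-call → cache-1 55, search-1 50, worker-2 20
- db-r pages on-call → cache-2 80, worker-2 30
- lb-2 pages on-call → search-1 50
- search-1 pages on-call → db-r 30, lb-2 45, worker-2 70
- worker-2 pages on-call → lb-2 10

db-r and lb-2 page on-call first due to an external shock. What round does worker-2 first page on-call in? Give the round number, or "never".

Round 1 — db-r, lb-2 page on-call (initial).
  cache-2: +80 → 80 ≥ 40
  search-1: +50 → 50 ≥ 50
  worker-2: +30 → 30 ≥ 30
Round 2 — cache-2, search-1, worker-2 page on-call.
  cache-1: +55 → 55 < 60
No further pages.

2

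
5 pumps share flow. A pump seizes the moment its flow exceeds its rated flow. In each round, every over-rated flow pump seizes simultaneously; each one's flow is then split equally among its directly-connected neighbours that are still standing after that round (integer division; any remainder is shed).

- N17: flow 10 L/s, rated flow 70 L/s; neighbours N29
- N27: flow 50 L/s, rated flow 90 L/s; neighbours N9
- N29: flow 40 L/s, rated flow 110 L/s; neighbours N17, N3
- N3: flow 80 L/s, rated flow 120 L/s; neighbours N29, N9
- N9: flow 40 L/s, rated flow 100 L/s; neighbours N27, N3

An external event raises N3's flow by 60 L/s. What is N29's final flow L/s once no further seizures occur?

Round 1 — N3 at 140 > 120. N3 seizes.
  N3 sheds 140 L/s to N29, N9: 70 each.
    N29: 40+70 = 110 ≤ 110
    N9: 40+70 = 110 > 100
Round 2 — N9 seizes.
  N9 sheds 110 L/s to N27: 110 each.
    N27: 50+110 = 160 > 90
Round 3 — N27 seizes.
  N27 sheds 160 L/s: no online neighbours, lost.
No further seizures.

110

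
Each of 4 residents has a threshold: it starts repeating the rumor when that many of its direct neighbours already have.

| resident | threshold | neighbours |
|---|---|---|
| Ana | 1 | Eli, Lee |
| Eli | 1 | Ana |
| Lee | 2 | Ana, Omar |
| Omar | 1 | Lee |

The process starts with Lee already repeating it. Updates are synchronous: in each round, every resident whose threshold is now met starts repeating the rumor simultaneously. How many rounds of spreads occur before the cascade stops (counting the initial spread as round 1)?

Round 1 — Lee starts repeating the rumor (initial).
Round 2 — checking thresholds:
  Ana: 1 of 2 neighbours ≥ 1, starts repeating the rumor.
  Omar: 1 of 1 neighbours ≥ 1, starts repeating the rumor.
Round 3 — checking thresholds:
  Eli: 1 of 1 neighbours ≥ 1, starts repeating the rumor.
Round 4 — no new spreads; cascade stops.

3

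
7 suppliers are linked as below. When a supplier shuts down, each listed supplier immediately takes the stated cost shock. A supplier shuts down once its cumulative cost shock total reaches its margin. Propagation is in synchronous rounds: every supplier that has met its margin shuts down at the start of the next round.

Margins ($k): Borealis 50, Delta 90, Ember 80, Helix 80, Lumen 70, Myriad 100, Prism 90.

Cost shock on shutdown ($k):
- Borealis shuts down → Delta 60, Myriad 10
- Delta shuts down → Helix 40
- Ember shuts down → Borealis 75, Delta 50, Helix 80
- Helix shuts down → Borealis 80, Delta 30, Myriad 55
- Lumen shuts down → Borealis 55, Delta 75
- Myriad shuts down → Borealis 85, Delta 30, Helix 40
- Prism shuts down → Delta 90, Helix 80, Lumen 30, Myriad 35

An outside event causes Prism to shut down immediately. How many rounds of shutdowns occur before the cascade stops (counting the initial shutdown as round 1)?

4

Round 1 — Prism shuts down (initial).
  Delta: +90 → 90 ≥ 90
  Helix: +80 → 80 ≥ 80
  Lumen: +30 → 30 < 70
  Myriad: +35 → 35 < 100
Round 2 — Delta, Helix shut down.
  Borealis: +80 → 80 ≥ 50
  Myriad: +55 → 90 < 100
Round 3 — Borealis shuts down.
  Myriad: +10 → 100 ≥ 100
Round 4 — Myriad shuts down.
No further shutdowns.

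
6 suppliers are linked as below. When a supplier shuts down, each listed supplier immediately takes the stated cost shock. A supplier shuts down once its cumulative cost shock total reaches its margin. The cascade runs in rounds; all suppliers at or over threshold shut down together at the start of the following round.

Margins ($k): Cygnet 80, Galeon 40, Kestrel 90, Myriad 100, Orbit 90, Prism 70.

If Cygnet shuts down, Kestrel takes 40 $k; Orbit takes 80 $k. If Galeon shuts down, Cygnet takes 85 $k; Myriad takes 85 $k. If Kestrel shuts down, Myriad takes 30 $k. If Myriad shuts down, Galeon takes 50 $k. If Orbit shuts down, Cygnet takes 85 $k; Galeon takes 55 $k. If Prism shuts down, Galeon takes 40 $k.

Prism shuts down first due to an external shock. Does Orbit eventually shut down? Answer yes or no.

Round 1 — Prism shuts down (initial).
  Galeon: +40 → 40 ≥ 40
Round 2 — Galeon shuts down.
  Cygnet: +85 → 85 ≥ 80
  Myriad: +85 → 85 < 100
Round 3 — Cygnet shuts down.
  Kestrel: +40 → 40 < 90
  Orbit: +80 → 80 < 90
No further shutdowns.

no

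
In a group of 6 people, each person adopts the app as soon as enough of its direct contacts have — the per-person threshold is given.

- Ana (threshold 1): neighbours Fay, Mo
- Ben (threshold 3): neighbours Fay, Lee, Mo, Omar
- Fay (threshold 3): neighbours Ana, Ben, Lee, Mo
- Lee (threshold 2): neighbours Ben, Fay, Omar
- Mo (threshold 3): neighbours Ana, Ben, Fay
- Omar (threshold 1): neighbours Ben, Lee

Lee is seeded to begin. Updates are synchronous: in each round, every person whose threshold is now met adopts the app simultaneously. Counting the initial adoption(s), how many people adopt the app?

Round 1 — Lee adopts the app (initial).
Round 2 — checking thresholds:
  Ben: 1 of 4 neighbours < 3, below threshold.
  Fay: 1 of 4 neighbours < 3, below threshold.
  Omar: 1 of 2 neighbours ≥ 1, adopts the app.
Round 3 — no new adoptions; cascade stops.

2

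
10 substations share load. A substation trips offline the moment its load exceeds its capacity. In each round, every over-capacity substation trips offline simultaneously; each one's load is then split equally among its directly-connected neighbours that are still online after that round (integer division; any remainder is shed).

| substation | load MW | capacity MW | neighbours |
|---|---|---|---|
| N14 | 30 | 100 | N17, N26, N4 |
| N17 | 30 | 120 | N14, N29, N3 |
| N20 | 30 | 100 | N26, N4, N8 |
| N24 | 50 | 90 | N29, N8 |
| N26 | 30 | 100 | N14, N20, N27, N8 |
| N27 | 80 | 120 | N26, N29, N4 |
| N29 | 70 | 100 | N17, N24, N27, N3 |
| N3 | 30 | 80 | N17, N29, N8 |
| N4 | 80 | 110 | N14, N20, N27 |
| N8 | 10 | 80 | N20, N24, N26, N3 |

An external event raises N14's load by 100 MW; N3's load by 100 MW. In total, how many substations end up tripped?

Round 1 — N14 at 130 > 100; N3 at 130 > 80. N14, N3 trip offline.
  N14 sheds 130 MW to N17, N26, N4: 43 each (1 lost).
    N17: 30+43 = 73 ≤ 120
    N26: 30+43 = 73 ≤ 100
    N4: 80+43 = 123 > 110
  N3 sheds 130 MW to N17, N29, N8: 43 each (1 lost).
    N17: 73+43 = 116 ≤ 120
    N29: 70+43 = 113 > 100
    N8: 10+43 = 53 ≤ 80
Round 2 — N29, N4 trip offline.
  N29 sheds 113 MW to N17, N24, N27: 37 each (2 lost).
    N17: 116+37 = 153 > 120
    N24: 50+37 = 87 ≤ 90
    N27: 80+37 = 117 ≤ 120
  N4 sheds 123 MW to N20, N27: 61 each (1 lost).
    N20: 30+61 = 91 ≤ 100
    N27: 117+61 = 178 > 120
Round 3 — N17, N27 trip offline.
  N17 sheds 153 MW: no online neighbours, lost.
  N27 sheds 178 MW to N26: 178 each.
    N26: 73+178 = 251 > 100
Round 4 — N26 trips offline.
  N26 sheds 251 MW to N20, N8: 125 each (1 lost).
    N20: 91+125 = 216 > 100
    N8: 53+125 = 178 > 80
Round 5 — N20, N8 trip offline.
  N20 sheds 216 MW: no online neighbours, lost.
  N8 sheds 178 MW to N24: 178 each.
    N24: 87+178 = 265 > 90
Round 6 — N24 trips offline.
  N24 sheds 265 MW: no online neighbours, lost.
No further trips.

10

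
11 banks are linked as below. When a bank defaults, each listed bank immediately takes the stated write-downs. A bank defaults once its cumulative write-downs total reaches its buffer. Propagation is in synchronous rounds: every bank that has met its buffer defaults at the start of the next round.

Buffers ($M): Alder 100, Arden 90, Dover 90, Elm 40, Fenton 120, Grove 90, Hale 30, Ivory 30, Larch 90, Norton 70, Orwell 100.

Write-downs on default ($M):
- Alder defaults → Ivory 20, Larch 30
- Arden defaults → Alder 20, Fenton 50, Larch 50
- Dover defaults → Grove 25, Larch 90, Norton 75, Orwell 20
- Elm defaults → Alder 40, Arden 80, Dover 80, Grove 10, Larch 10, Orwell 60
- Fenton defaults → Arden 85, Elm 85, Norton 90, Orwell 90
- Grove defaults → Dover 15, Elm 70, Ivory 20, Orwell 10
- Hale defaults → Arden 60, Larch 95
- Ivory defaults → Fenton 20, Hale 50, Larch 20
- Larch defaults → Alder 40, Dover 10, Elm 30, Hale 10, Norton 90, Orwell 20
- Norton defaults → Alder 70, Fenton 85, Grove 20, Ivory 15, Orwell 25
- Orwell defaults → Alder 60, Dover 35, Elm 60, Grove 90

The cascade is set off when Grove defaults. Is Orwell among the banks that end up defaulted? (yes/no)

yes

Round 1 — Grove defaults (initial).
  Dover: +15 → 15 < 90
  Elm: +70 → 70 ≥ 40
  Ivory: +20 → 20 < 30
  Orwell: +10 → 10 < 100
Round 2 — Elm defaults.
  Alder: +40 → 40 < 100
  Arden: +80 → 80 < 90
  Dover: +80 → 95 ≥ 90
  Larch: +10 → 10 < 90
  Orwell: +60 → 70 < 100
Round 3 — Dover defaults.
  Larch: +90 → 100 ≥ 90
  Norton: +75 → 75 ≥ 70
  Orwell: +20 → 90 < 100
Round 4 — Larch, Norton default.
  Alder: +40+70 → 150 ≥ 100
  Fenton: +85 → 85 < 120
  Hale: +10 → 10 < 30
  Ivory: +15 → 35 ≥ 30
  Orwell: +20+25 → 135 ≥ 100
Round 5 — Alder, Ivory, Orwell default.
  Fenton: +20 → 105 < 120
  Hale: +50 → 60 ≥ 30
Round 6 — Hale defaults.
  Arden: +60 → 140 ≥ 90
Round 7 — Arden defaults.
  Fenton: +50 → 155 ≥ 120
Round 8 — Fenton defaults.
No further defaults.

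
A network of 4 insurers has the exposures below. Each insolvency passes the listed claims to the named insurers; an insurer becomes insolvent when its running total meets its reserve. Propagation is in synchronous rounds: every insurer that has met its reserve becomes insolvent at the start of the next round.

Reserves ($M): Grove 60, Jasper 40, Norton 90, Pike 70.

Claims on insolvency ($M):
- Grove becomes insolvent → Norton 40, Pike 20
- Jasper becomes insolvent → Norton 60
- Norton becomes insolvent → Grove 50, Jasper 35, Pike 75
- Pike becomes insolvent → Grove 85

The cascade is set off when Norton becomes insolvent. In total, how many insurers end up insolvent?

Round 1 — Norton becomes insolvent (initial).
  Grove: +50 → 50 < 60
  Jasper: +35 → 35 < 40
  Pike: +75 → 75 ≥ 70
Round 2 — Pike becomes insolvent.
  Grove: +85 → 135 ≥ 60
Round 3 — Grove becomes insolvent.
No further insolvencies.

3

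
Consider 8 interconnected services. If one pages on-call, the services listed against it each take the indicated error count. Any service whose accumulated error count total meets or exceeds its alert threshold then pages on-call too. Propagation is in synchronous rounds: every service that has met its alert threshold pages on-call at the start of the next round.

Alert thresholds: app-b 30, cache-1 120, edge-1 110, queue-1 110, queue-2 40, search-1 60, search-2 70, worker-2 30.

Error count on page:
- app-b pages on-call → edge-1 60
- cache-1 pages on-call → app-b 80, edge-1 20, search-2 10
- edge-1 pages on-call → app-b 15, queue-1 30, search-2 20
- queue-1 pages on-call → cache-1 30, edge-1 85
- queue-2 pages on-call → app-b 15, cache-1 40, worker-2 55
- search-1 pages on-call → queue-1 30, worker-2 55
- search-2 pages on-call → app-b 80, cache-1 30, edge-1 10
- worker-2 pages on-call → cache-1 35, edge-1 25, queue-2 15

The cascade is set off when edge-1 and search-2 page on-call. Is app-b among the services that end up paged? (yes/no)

Round 1 — edge-1, search-2 page on-call (initial).
  app-b: +15+80 → 95 ≥ 30
  cache-1: +30 → 30 < 120
  queue-1: +30 → 30 < 110
Round 2 — app-b pages on-call.
No further pages.

yes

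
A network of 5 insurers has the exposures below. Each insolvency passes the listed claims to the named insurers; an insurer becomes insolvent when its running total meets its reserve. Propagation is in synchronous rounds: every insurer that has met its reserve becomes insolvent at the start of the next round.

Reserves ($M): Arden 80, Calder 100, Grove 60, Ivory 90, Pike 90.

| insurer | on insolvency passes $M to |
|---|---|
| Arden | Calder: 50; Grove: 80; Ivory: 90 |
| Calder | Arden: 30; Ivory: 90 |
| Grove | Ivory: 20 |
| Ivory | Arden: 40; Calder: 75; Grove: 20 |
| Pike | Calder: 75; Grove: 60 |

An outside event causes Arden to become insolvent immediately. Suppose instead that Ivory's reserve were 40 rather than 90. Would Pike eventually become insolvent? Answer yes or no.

no

With Ivory's reserve at 40:
Round 1 — Arden becomes insolvent (initial).
  Calder: +50 → 50 < 100
  Grove: +80 → 80 ≥ 60
  Ivory: +90 → 90 ≥ 40
Round 2 — Grove, Ivory become insolvent.
  Calder: +75 → 125 ≥ 100
Round 3 — Calder becomes insolvent.
No further insolvencies.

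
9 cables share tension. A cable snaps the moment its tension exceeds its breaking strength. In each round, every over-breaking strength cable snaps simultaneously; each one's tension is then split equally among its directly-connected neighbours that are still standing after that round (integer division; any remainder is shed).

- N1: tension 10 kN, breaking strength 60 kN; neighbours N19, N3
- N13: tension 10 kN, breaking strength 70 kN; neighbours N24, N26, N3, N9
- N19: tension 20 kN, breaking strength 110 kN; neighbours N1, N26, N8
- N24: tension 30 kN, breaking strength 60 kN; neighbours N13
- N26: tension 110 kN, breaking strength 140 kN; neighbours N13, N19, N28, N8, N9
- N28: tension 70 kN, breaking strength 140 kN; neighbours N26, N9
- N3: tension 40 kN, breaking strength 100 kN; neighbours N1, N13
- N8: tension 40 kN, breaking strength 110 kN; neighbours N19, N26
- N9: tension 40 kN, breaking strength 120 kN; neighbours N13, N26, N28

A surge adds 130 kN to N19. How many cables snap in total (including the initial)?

Round 1 — N19 at 150 > 110. N19 snaps.
  N19 sheds 150 kN to N1, N26, N8: 50 each.
    N1: 10+50 = 60 ≤ 60
    N26: 110+50 = 160 > 140
    N8: 40+50 = 90 ≤ 110
Round 2 — N26 snaps.
  N26 sheds 160 kN to N13, N28, N8, N9: 40 each.
    N13: 10+40 = 50 ≤ 70
    N28: 70+40 = 110 ≤ 140
    N8: 90+40 = 130 > 110
    N9: 40+40 = 80 ≤ 120
Round 3 — N8 snaps.
  N8 sheds 130 kN: no online neighbours, lost.
No further breaks.

3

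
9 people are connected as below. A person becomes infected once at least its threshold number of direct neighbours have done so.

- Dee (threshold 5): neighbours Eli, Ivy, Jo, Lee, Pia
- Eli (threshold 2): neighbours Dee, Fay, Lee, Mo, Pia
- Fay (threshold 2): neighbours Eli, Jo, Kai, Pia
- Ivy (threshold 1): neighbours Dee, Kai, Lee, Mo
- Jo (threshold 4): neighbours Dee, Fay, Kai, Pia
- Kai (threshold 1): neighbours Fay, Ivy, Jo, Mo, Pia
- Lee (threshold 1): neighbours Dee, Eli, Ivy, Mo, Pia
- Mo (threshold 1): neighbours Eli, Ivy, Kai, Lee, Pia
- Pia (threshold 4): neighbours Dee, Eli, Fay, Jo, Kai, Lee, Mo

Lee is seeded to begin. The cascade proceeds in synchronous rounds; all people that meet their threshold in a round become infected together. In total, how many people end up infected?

7

Round 1 — Lee becomes infected (initial).
Round 2 — checking thresholds:
  Dee: 1 of 5 neighbours < 5, not yet.
  Eli: 1 of 5 neighbours < 2, not yet.
  Ivy: 1 of 4 neighbours ≥ 1, becomes infected.
  Mo: 1 of 5 neighbours ≥ 1, becomes infected.
  Pia: 1 of 7 neighbours < 4, not yet.
Round 3 — checking thresholds:
  Dee: 2 of 5 neighbours < 5, not yet.
  Eli: 2 of 5 neighbours ≥ 2, becomes infected.
  Kai: 2 of 5 neighbours ≥ 1, becomes infected.
  Pia: 2 of 7 neighbours < 4, not yet.
Round 4 — checking thresholds:
  Dee: 3 of 5 neighbours < 5, not yet.
  Fay: 2 of 4 neighbours ≥ 2, becomes infected.
  Jo: 1 of 4 neighbours < 4, not yet.
  Pia: 4 of 7 neighbours ≥ 4, becomes infected.
Round 5 — no new infections; cascade stops.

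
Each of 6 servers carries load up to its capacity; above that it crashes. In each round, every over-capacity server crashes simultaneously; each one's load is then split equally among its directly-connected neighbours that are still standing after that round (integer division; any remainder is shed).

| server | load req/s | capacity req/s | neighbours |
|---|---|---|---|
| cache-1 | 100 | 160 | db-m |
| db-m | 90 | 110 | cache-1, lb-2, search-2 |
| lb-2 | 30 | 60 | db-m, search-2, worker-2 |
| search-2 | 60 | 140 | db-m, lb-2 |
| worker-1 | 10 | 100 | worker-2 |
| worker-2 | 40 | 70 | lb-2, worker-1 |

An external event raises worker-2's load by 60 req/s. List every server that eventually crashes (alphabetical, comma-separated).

cache-1, db-m, lb-2, search-2, worker-2

Round 1 — worker-2 at 100 > 70. worker-2 crashes.
  worker-2 sheds 100 req/s to lb-2, worker-1: 50 each.
    lb-2: 30+50 = 80 > 60
    worker-1: 10+50 = 60 ≤ 100
Round 2 — lb-2 crashes.
  lb-2 sheds 80 req/s to db-m, search-2: 40 each.
    db-m: 90+40 = 130 > 110
    search-2: 60+40 = 100 ≤ 140
Round 3 — db-m crashes.
  db-m sheds 130 req/s to cache-1, search-2: 65 each.
    cache-1: 100+65 = 165 > 160
    search-2: 100+65 = 165 > 140
Round 4 — cache-1, search-2 crash.
  cache-1 sheds 165 req/s: no online neighbours, lost.
  search-2 sheds 165 req/s: no online neighbours, lost.
No further crashes.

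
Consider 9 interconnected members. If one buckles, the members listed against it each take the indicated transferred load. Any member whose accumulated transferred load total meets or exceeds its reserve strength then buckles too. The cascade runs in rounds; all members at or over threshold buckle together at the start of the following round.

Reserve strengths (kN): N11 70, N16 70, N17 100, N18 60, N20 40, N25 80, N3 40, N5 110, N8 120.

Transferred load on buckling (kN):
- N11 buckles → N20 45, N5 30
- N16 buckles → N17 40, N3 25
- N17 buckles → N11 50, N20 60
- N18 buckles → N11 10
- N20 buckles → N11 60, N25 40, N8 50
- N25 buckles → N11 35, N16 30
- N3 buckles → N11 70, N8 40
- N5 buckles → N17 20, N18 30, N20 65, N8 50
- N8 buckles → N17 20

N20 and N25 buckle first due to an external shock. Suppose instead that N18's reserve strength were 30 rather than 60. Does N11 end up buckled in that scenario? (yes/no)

yes

With N18's reserve strength at 30:
Round 1 — N20, N25 buckle (initial).
  N11: +60+35 → 95 ≥ 70
  N16: +30 → 30 < 70
  N8: +50 → 50 < 120
Round 2 — N11 buckles.
  N5: +30 → 30 < 110
No further bucklings.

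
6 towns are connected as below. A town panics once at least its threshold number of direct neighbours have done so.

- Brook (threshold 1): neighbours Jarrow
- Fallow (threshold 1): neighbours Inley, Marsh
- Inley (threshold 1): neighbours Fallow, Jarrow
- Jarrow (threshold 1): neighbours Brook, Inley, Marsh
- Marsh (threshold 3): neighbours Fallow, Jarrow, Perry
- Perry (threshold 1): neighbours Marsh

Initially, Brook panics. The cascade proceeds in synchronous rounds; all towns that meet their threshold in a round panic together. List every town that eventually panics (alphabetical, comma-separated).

Round 1 — Brook panics (initial).
Round 2 — checking thresholds:
  Jarrow: 1 of 3 neighbours ≥ 1, panics.
Round 3 — checking thresholds:
  Inley: 1 of 2 neighbours ≥ 1, panics.
  Marsh: 1 of 3 neighbours < 3, below threshold.
Round 4 — checking thresholds:
  Fallow: 1 of 2 neighbours ≥ 1, panics.
  Marsh: 1 of 3 neighbours < 3, below threshold.
Round 5 — no new panics; cascade stops.

Brook, Fallow, Inley, Jarrow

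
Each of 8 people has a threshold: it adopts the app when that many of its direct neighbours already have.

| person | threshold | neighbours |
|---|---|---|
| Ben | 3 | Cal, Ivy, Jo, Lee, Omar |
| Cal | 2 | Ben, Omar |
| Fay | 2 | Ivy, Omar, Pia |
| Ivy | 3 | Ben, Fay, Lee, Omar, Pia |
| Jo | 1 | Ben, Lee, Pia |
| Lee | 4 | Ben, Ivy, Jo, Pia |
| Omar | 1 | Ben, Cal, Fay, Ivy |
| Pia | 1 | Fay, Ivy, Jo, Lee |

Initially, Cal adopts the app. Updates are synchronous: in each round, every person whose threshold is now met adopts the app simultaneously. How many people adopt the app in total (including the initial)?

Round 1 — Cal adopts the app (initial).
Round 2 — checking thresholds:
  Ben: 1 of 5 neighbours < 3, holds.
  Omar: 1 of 4 neighbours ≥ 1, adopts the app.
Round 3 — no new adoptions; cascade stops.

2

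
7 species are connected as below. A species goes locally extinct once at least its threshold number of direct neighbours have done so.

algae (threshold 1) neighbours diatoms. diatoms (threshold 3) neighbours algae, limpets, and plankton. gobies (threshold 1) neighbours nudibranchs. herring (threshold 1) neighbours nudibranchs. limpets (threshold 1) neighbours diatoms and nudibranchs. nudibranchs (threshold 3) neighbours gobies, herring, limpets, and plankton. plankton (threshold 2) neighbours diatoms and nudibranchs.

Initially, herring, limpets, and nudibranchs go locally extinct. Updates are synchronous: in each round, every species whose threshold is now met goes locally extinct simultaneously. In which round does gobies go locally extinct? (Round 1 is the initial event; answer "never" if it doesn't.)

2

Round 1 — herring, limpets, nudibranchs go locally extinct (initial).
Round 2 — checking thresholds:
  diatoms: 1 of 3 neighbours < 3, not yet.
  gobies: 1 of 1 neighbours ≥ 1, goes locally extinct.
  plankton: 1 of 2 neighbours < 2, not yet.
Round 3 — no new extinctions; cascade stops.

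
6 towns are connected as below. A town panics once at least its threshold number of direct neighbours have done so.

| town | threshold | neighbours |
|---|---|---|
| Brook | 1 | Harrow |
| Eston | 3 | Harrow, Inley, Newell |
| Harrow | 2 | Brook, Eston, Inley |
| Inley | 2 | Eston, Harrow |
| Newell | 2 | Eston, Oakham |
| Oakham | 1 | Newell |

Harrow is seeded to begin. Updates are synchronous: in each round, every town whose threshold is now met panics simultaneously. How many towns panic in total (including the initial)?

Round 1 — Harrow panics (initial).
Round 2 — checking thresholds:
  Brook: 1 of 1 neighbours ≥ 1, panics.
  Eston: 1 of 3 neighbours < 3, holds.
  Inley: 1 of 2 neighbours < 2, holds.
Round 3 — no new panics; cascade stops.

2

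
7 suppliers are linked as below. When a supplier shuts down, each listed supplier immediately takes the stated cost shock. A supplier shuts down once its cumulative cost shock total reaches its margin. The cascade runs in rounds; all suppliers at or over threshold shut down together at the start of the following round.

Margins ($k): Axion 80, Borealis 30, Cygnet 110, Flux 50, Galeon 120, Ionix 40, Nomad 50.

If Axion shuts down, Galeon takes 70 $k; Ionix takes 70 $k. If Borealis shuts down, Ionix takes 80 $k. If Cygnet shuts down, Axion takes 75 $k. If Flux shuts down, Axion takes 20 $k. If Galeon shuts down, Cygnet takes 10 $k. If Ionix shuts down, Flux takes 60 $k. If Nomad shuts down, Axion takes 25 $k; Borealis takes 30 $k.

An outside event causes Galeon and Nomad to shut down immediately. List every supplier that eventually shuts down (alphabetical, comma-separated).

Round 1 — Galeon, Nomad shut down (initial).
  Axion: +25 → 25 < 80
  Borealis: +30 → 30 ≥ 30
  Cygnet: +10 → 10 < 110
Round 2 — Borealis shuts down.
  Ionix: +80 → 80 ≥ 40
Round 3 — Ionix shuts down.
  Flux: +60 → 60 ≥ 50
Round 4 — Flux shuts down.
  Axion: +20 → 45 < 80
No further shutdowns.

Borealis, Flux, Galeon, Ionix, Nomad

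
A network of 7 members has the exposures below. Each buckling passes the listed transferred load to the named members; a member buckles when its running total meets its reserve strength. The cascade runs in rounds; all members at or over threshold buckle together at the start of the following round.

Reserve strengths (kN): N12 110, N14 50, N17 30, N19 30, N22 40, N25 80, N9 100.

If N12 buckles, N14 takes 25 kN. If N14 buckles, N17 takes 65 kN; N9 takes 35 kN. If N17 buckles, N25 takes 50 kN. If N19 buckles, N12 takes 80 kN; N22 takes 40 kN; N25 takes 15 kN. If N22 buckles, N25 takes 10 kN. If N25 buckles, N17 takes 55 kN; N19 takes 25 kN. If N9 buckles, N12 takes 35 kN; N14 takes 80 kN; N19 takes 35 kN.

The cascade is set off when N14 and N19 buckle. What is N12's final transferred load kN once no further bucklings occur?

80

Round 1 — N14, N19 buckle (initial).
  N12: +80 → 80 < 110
  N17: +65 → 65 ≥ 30
  N22: +40 → 40 ≥ 40
  N25: +15 → 15 < 80
  N9: +35 → 35 < 100
Round 2 — N17, N22 buckle.
  N25: +50+10 → 75 < 80
No further bucklings.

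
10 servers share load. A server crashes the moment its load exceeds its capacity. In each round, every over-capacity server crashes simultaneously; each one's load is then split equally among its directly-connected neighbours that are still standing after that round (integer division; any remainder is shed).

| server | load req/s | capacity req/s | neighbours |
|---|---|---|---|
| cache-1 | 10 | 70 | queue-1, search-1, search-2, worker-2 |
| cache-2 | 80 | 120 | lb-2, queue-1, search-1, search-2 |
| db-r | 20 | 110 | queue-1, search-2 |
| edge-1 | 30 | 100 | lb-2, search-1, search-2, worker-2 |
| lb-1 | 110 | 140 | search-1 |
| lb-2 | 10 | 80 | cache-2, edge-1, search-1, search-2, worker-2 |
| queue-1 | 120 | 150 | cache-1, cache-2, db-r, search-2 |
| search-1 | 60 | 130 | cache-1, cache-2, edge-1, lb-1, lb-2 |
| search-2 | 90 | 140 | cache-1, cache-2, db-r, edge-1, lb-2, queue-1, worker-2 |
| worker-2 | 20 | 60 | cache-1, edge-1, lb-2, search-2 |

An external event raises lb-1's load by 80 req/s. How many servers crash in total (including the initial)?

10

Round 1 — lb-1 at 190 > 140. lb-1 crashes.
  lb-1 sheds 190 req/s to search-1: 190 each.
    search-1: 60+190 = 250 > 130
Round 2 — search-1 crashes.
  search-1 sheds 250 req/s to cache-1, cache-2, edge-1, lb-2: 62 each (2 lost).
    cache-1: 10+62 = 72 > 70
    cache-2: 80+62 = 142 > 120
    edge-1: 30+62 = 92 ≤ 100
    lb-2: 10+62 = 72 ≤ 80
Round 3 — cache-1, cache-2 crash.
  cache-1 sheds 72 req/s to queue-1, search-2, worker-2: 24 each.
    queue-1: 120+24 = 144 ≤ 150
    search-2: 90+24 = 114 ≤ 140
    worker-2: 20+24 = 44 ≤ 60
  cache-2 sheds 142 req/s to lb-2, queue-1, search-2: 47 each (1 lost).
    lb-2: 72+47 = 119 > 80
    queue-1: 144+47 = 191 > 150
    search-2: 114+47 = 161 > 140
Round 4 — lb-2, queue-1, search-2 crash.
  lb-2 sheds 119 req/s to edge-1, worker-2: 59 each (1 lost).
    edge-1: 92+59 = 151 > 100
    worker-2: 44+59 = 103 > 60
  queue-1 sheds 191 req/s to db-r: 191 each.
    db-r: 20+191 = 211 > 110
  search-2 sheds 161 req/s to db-r, edge-1, worker-2: 53 each (2 lost).
    db-r: 211+53 = 264 > 110
    edge-1: 151+53 = 204 > 100
    worker-2: 103+53 = 156 > 60
Round 5 — db-r, edge-1, worker-2 crash.
  db-r sheds 264 req/s: no online neighbours, lost.
  edge-1 sheds 204 req/s: no online neighbours, lost.
  worker-2 sheds 156 req/s: no online neighbours, lost.
No further crashes.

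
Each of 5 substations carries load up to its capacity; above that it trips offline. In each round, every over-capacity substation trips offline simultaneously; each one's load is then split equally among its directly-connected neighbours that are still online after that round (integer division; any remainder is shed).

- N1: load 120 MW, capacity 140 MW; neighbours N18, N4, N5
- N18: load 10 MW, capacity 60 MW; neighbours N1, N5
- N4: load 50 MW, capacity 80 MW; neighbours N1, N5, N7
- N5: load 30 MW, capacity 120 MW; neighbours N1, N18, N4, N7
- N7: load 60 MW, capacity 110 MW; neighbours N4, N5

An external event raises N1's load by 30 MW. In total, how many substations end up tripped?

5

Round 1 — N1 at 150 > 140. N1 trips offline.
  N1 sheds 150 MW to N18, N4, N5: 50 each.
    N18: 10+50 = 60 ≤ 60
    N4: 50+50 = 100 > 80
    N5: 30+50 = 80 ≤ 120
Round 2 — N4 trips offline.
  N4 sheds 100 MW to N5, N7: 50 each.
    N5: 80+50 = 130 > 120
    N7: 60+50 = 110 ≤ 110
Round 3 — N5 trips offline.
  N5 sheds 130 MW to N18, N7: 65 each.
    N18: 60+65 = 125 > 60
    N7: 110+65 = 175 > 110
Round 4 — N18, N7 trip offline.
  N18 sheds 125 MW: no online neighbours, lost.
  N7 sheds 175 MW: no online neighbours, lost.
No further trips.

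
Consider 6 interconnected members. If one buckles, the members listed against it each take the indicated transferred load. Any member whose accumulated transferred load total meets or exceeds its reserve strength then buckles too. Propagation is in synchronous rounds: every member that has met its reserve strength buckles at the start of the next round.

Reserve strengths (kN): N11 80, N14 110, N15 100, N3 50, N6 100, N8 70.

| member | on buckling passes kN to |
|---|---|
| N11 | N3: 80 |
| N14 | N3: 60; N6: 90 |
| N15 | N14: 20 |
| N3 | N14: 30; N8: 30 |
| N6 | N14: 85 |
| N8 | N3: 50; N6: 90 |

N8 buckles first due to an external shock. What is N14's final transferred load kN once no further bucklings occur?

30

Round 1 — N8 buckles (initial).
  N3: +50 → 50 ≥ 50
  N6: +90 → 90 < 100
Round 2 — N3 buckles.
  N14: +30 → 30 < 110
No further bucklings.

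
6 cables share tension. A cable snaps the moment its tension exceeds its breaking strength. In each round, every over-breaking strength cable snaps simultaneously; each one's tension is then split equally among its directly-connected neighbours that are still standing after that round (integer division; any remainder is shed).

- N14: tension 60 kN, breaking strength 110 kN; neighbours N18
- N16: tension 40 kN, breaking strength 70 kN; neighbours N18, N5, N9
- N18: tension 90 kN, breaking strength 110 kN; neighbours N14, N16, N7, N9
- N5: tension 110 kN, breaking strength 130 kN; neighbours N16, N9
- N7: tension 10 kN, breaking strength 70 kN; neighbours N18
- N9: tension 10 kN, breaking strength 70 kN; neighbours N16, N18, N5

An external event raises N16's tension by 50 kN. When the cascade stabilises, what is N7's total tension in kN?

Round 1 — N16 at 90 > 70. N16 snaps.
  N16 sheds 90 kN to N18, N5, N9: 30 each.
    N18: 90+30 = 120 > 110
    N5: 110+30 = 140 > 130
    N9: 10+30 = 40 ≤ 70
Round 2 — N18, N5 snap.
  N18 sheds 120 kN to N14, N7, N9: 40 each.
    N14: 60+40 = 100 ≤ 110
    N7: 10+40 = 50 ≤ 70
    N9: 40+40 = 80 > 70
  N5 sheds 140 kN to N9: 140 each.
    N9: 80+140 = 220 > 70
Round 3 — N9 snaps.
  N9 sheds 220 kN: no online neighbours, lost.
No further breaks.

50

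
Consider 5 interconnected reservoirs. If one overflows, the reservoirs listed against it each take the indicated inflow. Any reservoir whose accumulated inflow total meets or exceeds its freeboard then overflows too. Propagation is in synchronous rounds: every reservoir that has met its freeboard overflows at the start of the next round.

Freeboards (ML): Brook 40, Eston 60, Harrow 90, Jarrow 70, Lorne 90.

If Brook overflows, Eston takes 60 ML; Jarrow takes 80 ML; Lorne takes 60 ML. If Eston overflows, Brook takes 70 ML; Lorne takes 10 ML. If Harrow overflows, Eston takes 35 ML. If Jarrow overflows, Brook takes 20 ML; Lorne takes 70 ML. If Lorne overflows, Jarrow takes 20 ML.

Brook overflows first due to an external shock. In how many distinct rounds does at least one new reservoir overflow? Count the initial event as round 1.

Round 1 — Brook overflows (initial).
  Eston: +60 → 60 ≥ 60
  Jarrow: +80 → 80 ≥ 70
  Lorne: +60 → 60 < 90
Round 2 — Eston, Jarrow overflow.
  Lorne: +10+70 → 140 ≥ 90
Round 3 — Lorne overflows.
No further overflows.

3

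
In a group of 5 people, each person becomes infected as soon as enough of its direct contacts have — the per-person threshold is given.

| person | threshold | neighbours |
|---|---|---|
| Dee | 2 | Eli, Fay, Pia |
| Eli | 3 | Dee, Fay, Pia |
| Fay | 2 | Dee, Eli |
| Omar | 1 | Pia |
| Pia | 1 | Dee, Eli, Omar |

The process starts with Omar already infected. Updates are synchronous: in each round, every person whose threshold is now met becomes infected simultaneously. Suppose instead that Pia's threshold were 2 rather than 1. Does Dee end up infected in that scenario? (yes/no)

no

With Pia's threshold at 2:
Round 1 — Omar becomes infected (initial).
Round 2 — no new infections; cascade stops.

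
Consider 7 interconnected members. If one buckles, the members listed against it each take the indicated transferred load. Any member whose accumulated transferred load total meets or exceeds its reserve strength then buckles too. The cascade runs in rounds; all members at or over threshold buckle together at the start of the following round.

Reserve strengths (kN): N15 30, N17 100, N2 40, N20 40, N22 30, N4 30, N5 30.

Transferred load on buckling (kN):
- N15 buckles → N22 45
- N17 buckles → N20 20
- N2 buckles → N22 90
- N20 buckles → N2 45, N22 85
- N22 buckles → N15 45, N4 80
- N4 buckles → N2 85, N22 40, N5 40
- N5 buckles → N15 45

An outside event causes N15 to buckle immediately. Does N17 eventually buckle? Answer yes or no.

Round 1 — N15 buckles (initial).
  N22: +45 → 45 ≥ 30
Round 2 — N22 buckles.
  N4: +80 → 80 ≥ 30
Round 3 — N4 buckles.
  N2: +85 → 85 ≥ 40
  N5: +40 → 40 ≥ 30
Round 4 — N2, N5 buckle.
No further bucklings.

no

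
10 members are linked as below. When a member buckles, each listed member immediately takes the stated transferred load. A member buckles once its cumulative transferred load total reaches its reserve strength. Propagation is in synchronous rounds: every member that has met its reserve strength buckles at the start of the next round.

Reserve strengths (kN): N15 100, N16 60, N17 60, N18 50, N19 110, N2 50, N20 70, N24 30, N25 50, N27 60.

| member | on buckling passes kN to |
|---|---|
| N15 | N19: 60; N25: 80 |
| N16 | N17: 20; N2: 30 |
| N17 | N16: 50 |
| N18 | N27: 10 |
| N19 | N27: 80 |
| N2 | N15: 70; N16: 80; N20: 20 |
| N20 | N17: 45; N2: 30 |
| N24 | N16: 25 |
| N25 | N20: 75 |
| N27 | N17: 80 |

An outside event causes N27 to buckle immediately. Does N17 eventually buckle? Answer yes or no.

Round 1 — N27 buckles (initial).
  N17: +80 → 80 ≥ 60
Round 2 — N17 buckles.
  N16: +50 → 50 < 60
No further bucklings.

yes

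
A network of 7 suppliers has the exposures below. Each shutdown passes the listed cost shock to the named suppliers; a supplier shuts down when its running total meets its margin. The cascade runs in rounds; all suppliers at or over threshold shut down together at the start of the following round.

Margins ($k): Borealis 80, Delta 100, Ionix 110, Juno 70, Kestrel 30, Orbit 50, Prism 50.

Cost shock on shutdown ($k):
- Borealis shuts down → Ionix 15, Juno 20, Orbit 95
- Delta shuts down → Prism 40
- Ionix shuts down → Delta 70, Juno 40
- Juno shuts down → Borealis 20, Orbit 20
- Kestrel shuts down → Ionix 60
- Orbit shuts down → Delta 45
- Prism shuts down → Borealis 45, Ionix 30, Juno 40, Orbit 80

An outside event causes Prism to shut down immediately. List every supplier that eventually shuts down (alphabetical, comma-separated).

Orbit, Prism

Round 1 — Prism shuts down (initial).
  Borealis: +45 → 45 < 80
  Ionix: +30 → 30 < 110
  Juno: +40 → 40 < 70
  Orbit: +80 → 80 ≥ 50
Round 2 — Orbit shuts down.
  Delta: +45 → 45 < 100
No further shutdowns.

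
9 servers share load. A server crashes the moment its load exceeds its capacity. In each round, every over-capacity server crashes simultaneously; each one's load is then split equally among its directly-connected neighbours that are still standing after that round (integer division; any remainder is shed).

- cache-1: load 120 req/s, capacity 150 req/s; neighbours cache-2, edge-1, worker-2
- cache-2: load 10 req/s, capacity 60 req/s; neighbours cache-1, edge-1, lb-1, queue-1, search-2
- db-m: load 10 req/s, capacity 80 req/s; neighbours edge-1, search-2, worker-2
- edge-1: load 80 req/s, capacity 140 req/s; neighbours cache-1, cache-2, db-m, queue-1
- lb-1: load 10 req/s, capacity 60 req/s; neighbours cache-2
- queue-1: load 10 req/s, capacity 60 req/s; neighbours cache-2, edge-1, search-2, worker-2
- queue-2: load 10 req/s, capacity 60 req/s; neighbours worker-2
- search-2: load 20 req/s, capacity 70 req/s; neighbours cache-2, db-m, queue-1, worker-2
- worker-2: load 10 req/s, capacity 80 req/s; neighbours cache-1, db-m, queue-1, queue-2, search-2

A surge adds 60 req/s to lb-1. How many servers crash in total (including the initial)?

2

Round 1 — lb-1 at 70 > 60. lb-1 crashes.
  lb-1 sheds 70 req/s to cache-2: 70 each.
    cache-2: 10+70 = 80 > 60
Round 2 — cache-2 crashes.
  cache-2 sheds 80 req/s to cache-1, edge-1, queue-1, search-2: 20 each.
    cache-1: 120+20 = 140 ≤ 150
    edge-1: 80+20 = 100 ≤ 140
    queue-1: 10+20 = 30 ≤ 60
    search-2: 20+20 = 40 ≤ 70
No further crashes.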